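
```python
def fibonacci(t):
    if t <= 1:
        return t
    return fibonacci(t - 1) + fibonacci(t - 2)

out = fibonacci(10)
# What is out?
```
Call trace (a repeated sub-call is expanded the first time; later identical calls just restate its return value):
fibonacci(t=10)
  fibonacci(t=9)
    fibonacci(t=8)
      fibonacci(t=7)
        fibonacci(t=6)
          fibonacci(t=5)
            fibonacci(t=4)
              fibonacci(t=3)
                fibonacci(t=2)
                  fibonacci(t=1)
                  -> return 1
                  fibonacci(t=0)
                  -> return 0
                -> return 1
                fibonacci(t=1)
                -> return 1
              -> return 2
              fibonacci(t=2) -> return 1  (same call as traced above)
            -> return 3
            fibonacci(t=3) -> return 2  (same call as traced above)
          -> return 5
          fibonacci(t=4) -> return 3  (same call as traced above)
        -> return 8
        fibonacci(t=5) -> return 5  (same call as traced above)
      -> return 13
      fibonacci(t=6) -> return 8  (same call as traced above)
    -> return 21
    fibonacci(t=7) -> return 13  (same call as traced above)
  -> return 34
  fibonacci(t=8) -> return 21  (same call as traced above)
-> return 55

Final answer: 55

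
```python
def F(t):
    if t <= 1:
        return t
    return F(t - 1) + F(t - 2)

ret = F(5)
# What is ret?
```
Call trace (a repeated sub-call is expanded the first time; later identical calls just restate its return value):
F(t=5)
  F(t=4)
    F(t=3)
      F(t=2)
        F(t=1)
        -> return 1
        F(t=0)
        -> return 0
      -> return 1
      F(t=1)
      -> return 1
    -> return 2
    F(t=2) -> return 1  (same call as traced above)
  -> return 3
  F(t=3) -> return 2  (same call as traced above)
-> return 5

Final answer: 5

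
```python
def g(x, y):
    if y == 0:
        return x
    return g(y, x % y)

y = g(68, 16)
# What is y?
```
Call trace:
g(x=68, y=16)
  g(x=16, y=4)
    g(x=4, y=0)
    -> return 4
  -> return 4
-> return 4

Final answer: 4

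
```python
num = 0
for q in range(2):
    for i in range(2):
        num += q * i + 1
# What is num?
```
Trace:
  num=0
  num=1, q=0, i=0
  num=2, q=0, i=1
  num=3, q=1, i=0
  num=5, q=1, i=1

Final answer: 5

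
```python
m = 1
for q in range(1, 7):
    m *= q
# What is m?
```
Trace:
  m=1
  m=1, q=1
  m=2, q=2
  m=6, q=3
  m=24, q=4
  m=120, q=5
  m=720, q=6

Final answer: 720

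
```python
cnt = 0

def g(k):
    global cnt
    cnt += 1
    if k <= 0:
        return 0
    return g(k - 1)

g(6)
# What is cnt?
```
Call trace:
g(k=6)
  g(k=5)
    g(k=4)
      g(k=3)
        g(k=2)
          g(k=1)
            g(k=0)
            -> return 0
          -> return 0
        -> return 0
      -> return 0
    -> return 0
  -> return 0
-> return 0

cnt is incremented once per call. g is entered once for each k = 6, 5, 4, 3, 2, 1, 0 (the k <= 0 call returns without recursing), i.e. 6 + 1 calls.
cnt = 7

Final answer: 7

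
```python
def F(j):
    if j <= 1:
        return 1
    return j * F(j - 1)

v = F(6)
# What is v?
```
Call trace:
F(j=6)
  F(j=5)
    F(j=4)
      F(j=3)
        F(j=2)
          F(j=1)
          -> return 1
        -> return 2
      -> return 6
    -> return 24
  -> return 120
-> return 720

Final answer: 720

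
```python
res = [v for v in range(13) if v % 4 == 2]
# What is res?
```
Trace:
  v=0
  v=1
  v=2
  v=3
  v=4
  v=5
  v=6
  v=7
  v=8
  v=9
  v=10
  v=11
  v=12
  res=[2, 6, 10]

Final answer: [2, 6, 10]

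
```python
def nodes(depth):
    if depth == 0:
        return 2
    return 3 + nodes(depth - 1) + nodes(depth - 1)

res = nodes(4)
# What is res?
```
Call trace (a repeated sub-call is expanded the first time; later identical calls just restate its return value):
nodes(depth=4)
  nodes(depth=3)
    nodes(depth=2)
      nodes(depth=1)
        nodes(depth=0)
        -> return 2
        nodes(depth=0)
        -> return 2
      -> return 7
      nodes(depth=1) -> return 7  (same call as traced above)
    -> return 17
    nodes(depth=2) -> return 17  (same call as traced above)
  -> return 37
  nodes(depth=3) -> return 37  (same call as traced above)
-> return 77

Final answer: 77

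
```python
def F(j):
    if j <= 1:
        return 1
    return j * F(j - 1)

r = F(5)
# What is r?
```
Call trace:
F(j=5)
  F(j=4)
    F(j=3)
      F(j=2)
        F(j=1)
        -> return 1
      -> return 2
    -> return 6
  -> return 24
-> return 120

Final answer: 120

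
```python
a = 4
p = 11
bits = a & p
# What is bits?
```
Trace:
  a=4
  a=4, p=11
  a=4, p=11, bits=0

Final answer: 0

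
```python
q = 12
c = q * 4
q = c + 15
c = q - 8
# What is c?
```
Trace:
  q=12
  q=12, c=48
  q=63, c=48
  q=63, c=55

Final answer: 55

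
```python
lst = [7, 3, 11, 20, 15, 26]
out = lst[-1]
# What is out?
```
Trace:
  lst=[7, 3, 11, 20, 15, 26]
  lst=[7, 3, 11, 20, 15, 26], out=26

Final answer: 26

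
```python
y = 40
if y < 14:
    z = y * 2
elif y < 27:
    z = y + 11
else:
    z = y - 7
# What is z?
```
Trace:
  y=40
  y=40, z=33

Final answer: 33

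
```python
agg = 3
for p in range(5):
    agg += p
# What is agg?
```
Trace:
  agg=3
  agg=3, p=0
  agg=4, p=1
  agg=6, p=2
  agg=9, p=3
  agg=13, p=4

Final answer: 13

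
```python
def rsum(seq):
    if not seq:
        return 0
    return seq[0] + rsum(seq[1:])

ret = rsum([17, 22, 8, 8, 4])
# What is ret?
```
Call trace:
rsum(seq=[17, 22, 8, 8, 4])
  rsum(seq=[22, 8, 8, 4])
    rsum(seq=[8, 8, 4])
      rsum(seq=[8, 4])
        rsum(seq=[4])
          rsum(seq=[])
          -> return 0
        -> return 4
      -> return 12
    -> return 20
  -> return 42
-> return 59

Final answer: 59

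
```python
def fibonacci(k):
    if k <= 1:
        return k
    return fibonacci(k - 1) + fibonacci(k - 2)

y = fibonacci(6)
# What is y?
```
Call trace (a repeated sub-call is expanded the first time; later identical calls just restate its return value):
fibonacci(k=6)
  fibonacci(k=5)
    fibonacci(k=4)
      fibonacci(k=3)
        fibonacci(k=2)
          fibonacci(k=1)
          -> return 1
          fibonacci(k=0)
          -> return 0
        -> return 1
        fibonacci(k=1)
        -> return 1
      -> return 2
      fibonacci(k=2) -> return 1  (same call as traced above)
    -> return 3
    fibonacci(k=3) -> return 2  (same call as traced above)
  -> return 5
  fibonacci(k=4) -> return 3  (same call as traced above)
-> return 8

Final answer: 8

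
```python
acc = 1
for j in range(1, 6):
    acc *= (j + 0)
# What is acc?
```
Trace:
  acc=1
  acc=1, j=1
  acc=2, j=2
  acc=6, j=3
  acc=24, j=4
  acc=120, j=5

Final answer: 120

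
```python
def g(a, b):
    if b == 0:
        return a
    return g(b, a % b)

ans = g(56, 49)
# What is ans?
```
Call trace:
g(a=56, b=49)
  g(a=49, b=7)
    g(a=7, b=0)
    -> return 7
  -> return 7
-> return 7

Final answer: 7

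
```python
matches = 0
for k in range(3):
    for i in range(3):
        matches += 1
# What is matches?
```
Trace:
  matches=0
  matches=1, k=0, i=0
  matches=2, k=0, i=1
  matches=3, k=0, i=2
  matches=4, k=1, i=0
  matches=5, k=1, i=1
  matches=6, k=1, i=2
  matches=7, k=2, i=0
  matches=8, k=2, i=1
  matches=9, k=2, i=2

Final answer: 9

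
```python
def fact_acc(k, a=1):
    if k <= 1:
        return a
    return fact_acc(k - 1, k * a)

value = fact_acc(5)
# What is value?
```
Call trace:
fact_acc(k=5, a=1)
  fact_acc(k=4, a=5)
    fact_acc(k=3, a=20)
      fact_acc(k=2, a=60)
        fact_acc(k=1, a=120)
        -> return 120
      -> return 120
    -> return 120
  -> return 120
-> return 120

Final answer: 120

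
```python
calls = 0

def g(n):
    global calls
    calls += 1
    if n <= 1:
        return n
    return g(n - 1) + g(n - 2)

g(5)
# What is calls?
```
Call trace (a repeated sub-call is expanded the first time; later identical calls just restate its return value):
g(n=5)
  g(n=4)
    g(n=3)
      g(n=2)
        g(n=1)
        -> return 1
        g(n=0)
        -> return 0
      -> return 1
      g(n=1)
      -> return 1
    -> return 2
    g(n=2) -> return 1  (same call as traced above)
  -> return 3
  g(n=3) -> return 2  (same call as traced above)
-> return 5

calls is incremented once per call, so count the calls in each subtree. Let C(n) = number of calls made by g(n).
C(0) = C(1) = 1 (base case, no recursion); C(n) = 1 + C(n - 1) + C(n - 2) otherwise.
C(2) = 1 + C(1) + C(0) = 1 + 1 + 1 = 3
C(3) = 1 + C(2) + C(1) = 1 + 3 + 1 = 5
C(4) = 1 + C(3) + C(2) = 1 + 5 + 3 = 9
C(5) = 1 + C(4) + C(3) = 1 + 9 + 5 = 15
calls = C(5) = 15

Final answer: 15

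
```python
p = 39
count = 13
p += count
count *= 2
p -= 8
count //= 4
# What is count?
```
Trace:
  p=39
  p=39, count=13
  p=52, count=13
  p=52, count=26
  p=44, count=26
  p=44, count=6

Final answer: 6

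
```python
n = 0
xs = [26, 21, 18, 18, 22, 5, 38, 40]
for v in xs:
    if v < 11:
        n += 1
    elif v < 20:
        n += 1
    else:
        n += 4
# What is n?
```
Trace:
  n=0
  n=4, v=26
  n=8, v=21
  n=9, v=18
  n=10, v=18
  n=14, v=22
  n=15, v=5
  n=19, v=38
  n=23, v=40

Final answer: 23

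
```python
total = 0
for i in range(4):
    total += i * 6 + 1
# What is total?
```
Trace:
  total=0
  total=1, i=0
  total=8, i=1
  total=21, i=2
  total=40, i=3

Final answer: 40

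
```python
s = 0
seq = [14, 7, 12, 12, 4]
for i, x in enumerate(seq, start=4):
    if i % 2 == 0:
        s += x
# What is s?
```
Trace:
  s=0
  s=14, i=4, x=14
  s=14, i=5, x=7
  s=26, i=6, x=12
  s=26, i=7, x=12
  s=30, i=8, x=4

Final answer: 30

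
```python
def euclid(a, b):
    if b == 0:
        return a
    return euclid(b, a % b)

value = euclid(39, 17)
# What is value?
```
Call trace:
euclid(a=39, b=17)
  euclid(a=17, b=5)
    euclid(a=5, b=2)
      euclid(a=2, b=1)
        euclid(a=1, b=0)
        -> return 1
      -> return 1
    -> return 1
  -> return 1
-> return 1

Final answer: 1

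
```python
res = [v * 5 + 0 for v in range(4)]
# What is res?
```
Trace:
  v=0
  v=1
  v=2
  v=3
  res=[0, 5, 10, 15]

Final answer: [0, 5, 10, 15]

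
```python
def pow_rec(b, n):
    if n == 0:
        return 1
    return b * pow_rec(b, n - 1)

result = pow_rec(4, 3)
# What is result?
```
Call trace:
pow_rec(b=4, n=3)
  pow_rec(b=4, n=2)
    pow_rec(b=4, n=1)
      pow_rec(b=4, n=0)
      -> return 1
    -> return 4
  -> return 16
-> return 64

Final answer: 64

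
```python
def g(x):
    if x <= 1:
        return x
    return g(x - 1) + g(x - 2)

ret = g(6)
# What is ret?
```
Call trace (a repeated sub-call is expanded the first time; later identical calls just restate its return value):
g(x=6)
  g(x=5)
    g(x=4)
      g(x=3)
        g(x=2)
          g(x=1)
          -> return 1
          g(x=0)
          -> return 0
        -> return 1
        g(x=1)
        -> return 1
      -> return 2
      g(x=2) -> return 1  (same call as traced above)
    -> return 3
    g(x=3) -> return 2  (same call as traced above)
  -> return 5
  g(x=4) -> return 3  (same call as traced above)
-> return 8

Final answer: 8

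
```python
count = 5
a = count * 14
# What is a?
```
Trace:
  count=5
  count=5, a=70

Final answer: 70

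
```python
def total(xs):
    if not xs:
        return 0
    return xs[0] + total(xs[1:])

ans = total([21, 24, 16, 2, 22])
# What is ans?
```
Call trace:
total(xs=[21, 24, 16, 2, 22])
  total(xs=[24, 16, 2, 22])
    total(xs=[16, 2, 22])
      total(xs=[2, 22])
        total(xs=[22])
          total(xs=[])
          -> return 0
        -> return 22
      -> return 24
    -> return 40
  -> return 64
-> return 85

Final answer: 85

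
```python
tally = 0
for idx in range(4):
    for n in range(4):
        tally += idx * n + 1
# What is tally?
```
Trace:
  tally=0
  tally=1, idx=0, n=0
  tally=2, idx=0, n=1
  tally=3, idx=0, n=2
  tally=4, idx=0, n=3
  tally=5, idx=1, n=0
  tally=7, idx=1, n=1
  tally=10, idx=1, n=2
  tally=14, idx=1, n=3
  tally=15, idx=2, n=0
  tally=18, idx=2, n=1
  tally=23, idx=2, n=2
  tally=30, idx=2, n=3
  tally=31, idx=3, n=0
  tally=35, idx=3, n=1
  tally=42, idx=3, n=2
  tally=52, idx=3, n=3

Final answer: 52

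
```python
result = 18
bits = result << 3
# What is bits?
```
Trace:
  result=18
  result=18, bits=144

Final answer: 144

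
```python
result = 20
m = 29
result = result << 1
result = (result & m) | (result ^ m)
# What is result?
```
Trace:
  result=20
  result=20, m=29
  result=40, m=29
  result=61, m=29

Final answer: 61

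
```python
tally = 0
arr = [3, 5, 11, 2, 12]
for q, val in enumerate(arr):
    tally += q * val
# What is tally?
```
Trace:
  tally=0
  tally=0, q=0, val=3
  tally=5, q=1, val=5
  tally=27, q=2, val=11
  tally=33, q=3, val=2
  tally=81, q=4, val=12

Final answer: 81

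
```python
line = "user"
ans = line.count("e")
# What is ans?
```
Trace:
  line='user'
  line='user', ans=1

Final answer: 1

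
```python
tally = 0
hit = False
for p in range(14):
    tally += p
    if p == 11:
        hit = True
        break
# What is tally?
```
Trace:
  tally=0
  tally=0, hit=False
  tally=0, hit=False, p=0
  tally=1, hit=False, p=1
  tally=3, hit=False, p=2
  tally=6, hit=False, p=3
  tally=10, hit=False, p=4
  tally=15, hit=False, p=5
  tally=21, hit=False, p=6
  tally=28, hit=False, p=7
  tally=36, hit=False, p=8
  tally=45, hit=False, p=9
  tally=55, hit=False, p=10
  tally=66, hit=True, p=11

Final answer: 66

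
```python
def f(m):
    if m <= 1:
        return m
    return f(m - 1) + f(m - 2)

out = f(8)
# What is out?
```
Call trace (a repeated sub-call is expanded the first time; later identical calls just restate its return value):
f(m=8)
  f(m=7)
    f(m=6)
      f(m=5)
        f(m=4)
          f(m=3)
            f(m=2)
              f(m=1)
              -> return 1
              f(m=0)
              -> return 0
            -> return 1
            f(m=1)
            -> return 1
          -> return 2
          f(m=2) -> return 1  (same call as traced above)
        -> return 3
        f(m=3) -> return 2  (same call as traced above)
      -> return 5
      f(m=4) -> return 3  (same call as traced above)
    -> return 8
    f(m=5) -> return 5  (same call as traced above)
  -> return 13
  f(m=6) -> return 8  (same call as traced above)
-> return 21

Final answer: 21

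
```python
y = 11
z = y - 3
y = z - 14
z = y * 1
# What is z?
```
Trace:
  y=11
  y=11, z=8
  y=-6, z=8
  y=-6, z=-6

Final answer: -6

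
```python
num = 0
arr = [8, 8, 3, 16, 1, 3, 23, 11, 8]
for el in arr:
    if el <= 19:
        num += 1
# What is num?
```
Trace:
  num=0
  num=1, el=8
  num=2, el=8
  num=3, el=3
  num=4, el=16
  num=5, el=1
  num=6, el=3
  num=6, el=23
  num=7, el=11
  num=8, el=8

Final answer: 8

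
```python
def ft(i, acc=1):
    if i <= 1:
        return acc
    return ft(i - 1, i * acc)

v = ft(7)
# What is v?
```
Call trace:
ft(i=7, acc=1)
  ft(i=6, acc=7)
    ft(i=5, acc=42)
      ft(i=4, acc=210)
        ft(i=3, acc=840)
          ft(i=2, acc=2520)
            ft(i=1, acc=5040)
            -> return 5040
          -> return 5040
        -> return 5040
      -> return 5040
    -> return 5040
  -> return 5040
-> return 5040

Final answer: 5040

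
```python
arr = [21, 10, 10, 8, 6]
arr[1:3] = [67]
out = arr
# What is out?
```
Trace:
  arr=[21, 10, 10, 8, 6]
  arr=[21, 67, 8, 6]
  arr=[21, 67, 8, 6], out=[21, 67, 8, 6]

Final answer: [21, 67, 8, 6]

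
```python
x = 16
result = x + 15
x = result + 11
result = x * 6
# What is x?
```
Trace:
  x=16
  x=16, result=31
  x=42, result=31
  x=42, result=252

Final answer: 42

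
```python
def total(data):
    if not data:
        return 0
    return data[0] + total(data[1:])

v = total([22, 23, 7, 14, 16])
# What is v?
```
Call trace:
total(data=[22, 23, 7, 14, 16])
  total(data=[23, 7, 14, 16])
    total(data=[7, 14, 16])
      total(data=[14, 16])
        total(data=[16])
          total(data=[])
          -> return 0
        -> return 16
      -> return 30
    -> return 37
  -> return 60
-> return 82

Final answer: 82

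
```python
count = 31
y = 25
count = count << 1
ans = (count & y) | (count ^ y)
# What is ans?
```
Trace:
  count=31
  count=31, y=25
  count=62, y=25
  count=62, y=25, ans=63

Final answer: 63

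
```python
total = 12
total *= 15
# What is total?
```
Trace:
  total=12
  total=180

Final answer: 180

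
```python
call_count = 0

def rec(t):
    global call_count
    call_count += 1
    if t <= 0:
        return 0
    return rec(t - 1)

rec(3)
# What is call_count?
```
Call trace:
rec(t=3)
  rec(t=2)
    rec(t=1)
      rec(t=0)
      -> return 0
    -> return 0
  -> return 0
-> return 0

call_count is incremented once per call. rec is entered once for each t = 3, 2, 1, 0 (the t <= 0 call returns without recursing), i.e. 3 + 1 calls.
call_count = 4

Final answer: 4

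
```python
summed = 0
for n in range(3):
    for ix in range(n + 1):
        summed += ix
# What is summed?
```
Trace:
  summed=0
  summed=0, n=0, ix=0
  summed=0, n=1, ix=0
  summed=1, n=1, ix=1
  summed=1, n=2, ix=0
  summed=2, n=2, ix=1
  summed=4, n=2, ix=2

Final answer: 4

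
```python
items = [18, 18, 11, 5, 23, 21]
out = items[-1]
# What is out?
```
Trace:
  items=[18, 18, 11, 5, 23, 21]
  items=[18, 18, 11, 5, 23, 21], out=21

Final answer: 21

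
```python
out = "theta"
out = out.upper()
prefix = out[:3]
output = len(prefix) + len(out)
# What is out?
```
Trace:
  out='theta'
  out='THETA'
  out='THETA', prefix='THE'
  out='THETA', prefix='THE', output=8

Final answer: 'THETA'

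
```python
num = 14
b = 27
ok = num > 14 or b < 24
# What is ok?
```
Trace:
  num=14
  num=14, b=27
  num=14, b=27, ok=False

Final answer: False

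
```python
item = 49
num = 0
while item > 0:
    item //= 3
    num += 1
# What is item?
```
Trace:
  item=49
  item=49, num=0
  item=16, num=1
  item=5, num=2
  item=1, num=3
  item=0, num=4

Final answer: 0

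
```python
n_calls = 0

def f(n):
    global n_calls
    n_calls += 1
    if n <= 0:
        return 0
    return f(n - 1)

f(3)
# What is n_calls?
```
Call trace:
f(n=3)
  f(n=2)
    f(n=1)
      f(n=0)
      -> return 0
    -> return 0
  -> return 0
-> return 0

n_calls is incremented once per call. f is entered once for each n = 3, 2, 1, 0 (the n <= 0 call returns without recursing), i.e. 3 + 1 calls.
n_calls = 4

Final answer: 4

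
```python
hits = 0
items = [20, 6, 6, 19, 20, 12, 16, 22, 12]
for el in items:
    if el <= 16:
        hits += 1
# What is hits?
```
Trace:
  hits=0
  hits=0, el=20
  hits=1, el=6
  hits=2, el=6
  hits=2, el=19
  hits=2, el=20
  hits=3, el=12
  hits=4, el=16
  hits=4, el=22
  hits=5, el=12

Final answer: 5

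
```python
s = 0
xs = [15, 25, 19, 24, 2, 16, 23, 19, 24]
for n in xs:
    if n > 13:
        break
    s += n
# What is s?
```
Trace:
  s=0
  s=0, n=15

Final answer: 0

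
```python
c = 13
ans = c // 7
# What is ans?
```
Trace:
  c=13
  c=13, ans=1

Final answer: 1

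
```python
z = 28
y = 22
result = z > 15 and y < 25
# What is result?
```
Trace:
  z=28
  z=28, y=22
  z=28, y=22, result=True

Final answer: True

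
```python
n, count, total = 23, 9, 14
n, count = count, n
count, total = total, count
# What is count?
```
Trace:
  n=23, count=9, total=14
  n=9, count=23, total=14
  n=9, count=14, total=23

Final answer: 14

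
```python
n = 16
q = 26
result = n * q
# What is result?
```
Trace:
  n=16
  n=16, q=26
  n=16, q=26, result=416

Final answer: 416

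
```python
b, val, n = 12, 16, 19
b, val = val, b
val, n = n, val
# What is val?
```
Trace:
  b=12, val=16, n=19
  b=16, val=12, n=19
  b=16, val=19, n=12

Final answer: 19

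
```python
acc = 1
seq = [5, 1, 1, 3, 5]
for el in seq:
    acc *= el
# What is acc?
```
Trace:
  acc=1
  acc=5, el=5
  acc=5, el=1
  acc=5, el=1
  acc=15, el=3
  acc=75, el=5

Final answer: 75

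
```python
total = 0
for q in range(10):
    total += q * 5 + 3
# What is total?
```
Trace:
  total=0
  total=3, q=0
  total=11, q=1
  total=24, q=2
  total=42, q=3
  total=65, q=4
  total=93, q=5
  total=126, q=6
  total=164, q=7
  total=207, q=8
  total=255, q=9

Final answer: 255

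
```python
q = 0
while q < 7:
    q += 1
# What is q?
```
Trace:
  q=0
  q=1
  q=2
  q=3
  q=4
  q=5
  q=6
  q=7

Final answer: 7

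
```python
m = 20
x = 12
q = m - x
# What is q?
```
Trace:
  m=20
  m=20, x=12
  m=20, x=12, q=8

Final answer: 8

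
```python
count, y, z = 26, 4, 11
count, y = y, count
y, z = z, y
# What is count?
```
Trace:
  count=26, y=4, z=11
  count=4, y=26, z=11
  count=4, y=11, z=26

Final answer: 4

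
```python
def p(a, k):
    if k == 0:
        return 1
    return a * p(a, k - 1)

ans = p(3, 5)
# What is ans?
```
Call trace:
p(a=3, k=5)
  p(a=3, k=4)
    p(a=3, k=3)
      p(a=3, k=2)
        p(a=3, k=1)
          p(a=3, k=0)
          -> return 1
        -> return 3
      -> return 9
    -> return 27
  -> return 81
-> return 243

Final answer: 243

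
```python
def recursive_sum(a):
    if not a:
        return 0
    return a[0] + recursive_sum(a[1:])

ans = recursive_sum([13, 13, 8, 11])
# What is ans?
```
Call trace:
recursive_sum(a=[13, 13, 8, 11])
  recursive_sum(a=[13, 8, 11])
    recursive_sum(a=[8, 11])
      recursive_sum(a=[11])
        recursive_sum(a=[])
        -> return 0
      -> return 11
    -> return 19
  -> return 32
-> return 45

Final answer: 45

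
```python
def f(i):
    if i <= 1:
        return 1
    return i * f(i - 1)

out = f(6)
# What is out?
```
Call trace:
f(i=6)
  f(i=5)
    f(i=4)
      f(i=3)
        f(i=2)
          f(i=1)
          -> return 1
        -> return 2
      -> return 6
    -> return 24
  -> return 120
-> return 720

Final answer: 720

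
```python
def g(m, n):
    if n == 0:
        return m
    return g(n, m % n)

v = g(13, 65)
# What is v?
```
Call trace:
g(m=13, n=65)
  g(m=65, n=13)
    g(m=13, n=0)
    -> return 13
  -> return 13
-> return 13

Final answer: 13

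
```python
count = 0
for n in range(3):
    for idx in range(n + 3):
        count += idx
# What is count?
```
Trace:
  count=0
  count=0, n=0, idx=0
  count=1, n=0, idx=1
  count=3, n=0, idx=2
  count=3, n=1, idx=0
  count=4, n=1, idx=1
  count=6, n=1, idx=2
  count=9, n=1, idx=3
  count=9, n=2, idx=0
  count=10, n=2, idx=1
  count=12, n=2, idx=2
  count=15, n=2, idx=3
  count=19, n=2, idx=4

Final answer: 19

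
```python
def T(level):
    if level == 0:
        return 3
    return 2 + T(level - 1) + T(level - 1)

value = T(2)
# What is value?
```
Call trace (a repeated sub-call is expanded the first time; later identical calls just restate its return value):
T(level=2)
  T(level=1)
    T(level=0)
    -> return 3
    T(level=0)
    -> return 3
  -> return 8
  T(level=1) -> return 8  (same call as traced above)
-> return 18

Final answer: 18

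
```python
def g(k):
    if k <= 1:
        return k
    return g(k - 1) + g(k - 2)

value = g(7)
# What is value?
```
Call trace (a repeated sub-call is expanded the first time; later identical calls just restate its return value):
g(k=7)
  g(k=6)
    g(k=5)
      g(k=4)
        g(k=3)
          g(k=2)
            g(k=1)
            -> return 1
            g(k=0)
            -> return 0
          -> return 1
          g(k=1)
          -> return 1
        -> return 2
        g(k=2) -> return 1  (same call as traced above)
      -> return 3
      g(k=3) -> return 2  (same call as traced above)
    -> return 5
    g(k=4) -> return 3  (same call as traced above)
  -> return 8
  g(k=5) -> return 5  (same call as traced above)
-> return 13

Final answer: 13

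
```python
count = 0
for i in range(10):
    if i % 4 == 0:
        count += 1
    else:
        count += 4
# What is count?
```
Trace:
  count=0
  count=1, i=0
  count=5, i=1
  count=9, i=2
  count=13, i=3
  count=14, i=4
  count=18, i=5
  count=22, i=6
  count=26, i=7
  count=27, i=8
  count=31, i=9

Final answer: 31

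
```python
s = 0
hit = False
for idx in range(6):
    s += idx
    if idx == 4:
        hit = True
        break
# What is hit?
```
Trace:
  s=0
  s=0, hit=False
  s=0, hit=False, idx=0
  s=1, hit=False, idx=1
  s=3, hit=False, idx=2
  s=6, hit=False, idx=3
  s=10, hit=True, idx=4

Final answer: True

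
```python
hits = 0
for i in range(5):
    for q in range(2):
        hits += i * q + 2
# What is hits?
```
Trace:
  hits=0
  hits=2, i=0, q=0
  hits=4, i=0, q=1
  hits=6, i=1, q=0
  hits=9, i=1, q=1
  hits=11, i=2, q=0
  hits=15, i=2, q=1
  hits=17, i=3, q=0
  hits=22, i=3, q=1
  hits=24, i=4, q=0
  hits=30, i=4, q=1

Final answer: 30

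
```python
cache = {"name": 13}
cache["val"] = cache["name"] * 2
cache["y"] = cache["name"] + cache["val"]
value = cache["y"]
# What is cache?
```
Trace:
  cache={'name': 13}
  cache={'name': 13, 'val': 26}
  cache={'name': 13, 'val': 26, 'y': 39}
  cache={'name': 13, 'val': 26, 'y': 39}, value=39

Final answer: {'name': 13, 'val': 26, 'y': 39}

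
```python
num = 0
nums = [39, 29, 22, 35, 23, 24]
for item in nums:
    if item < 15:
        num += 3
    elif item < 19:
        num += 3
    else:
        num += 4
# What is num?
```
Trace:
  num=0
  num=4, item=39
  num=8, item=29
  num=12, item=22
  num=16, item=35
  num=20, item=23
  num=24, item=24

Final answer: 24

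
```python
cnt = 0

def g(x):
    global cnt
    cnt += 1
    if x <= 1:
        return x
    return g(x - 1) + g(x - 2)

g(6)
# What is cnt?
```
Call trace (a repeated sub-call is expanded the first time; later identical calls just restate its return value):
g(x=6)
  g(x=5)
    g(x=4)
      g(x=3)
        g(x=2)
          g(x=1)
          -> return 1
          g(x=0)
          -> return 0
        -> return 1
        g(x=1)
        -> return 1
      -> return 2
      g(x=2) -> return 1  (same call as traced above)
    -> return 3
    g(x=3) -> return 2  (same call as traced above)
  -> return 5
  g(x=4) -> return 3  (same call as traced above)
-> return 8

cnt is incremented once per call, so count the calls in each subtree. Let C(x) = number of calls made by g(x).
C(0) = C(1) = 1 (base case, no recursion); C(x) = 1 + C(x - 1) + C(x - 2) otherwise.
C(2) = 1 + C(1) + C(0) = 1 + 1 + 1 = 3
C(3) = 1 + C(2) + C(1) = 1 + 3 + 1 = 5
C(4) = 1 + C(3) + C(2) = 1 + 5 + 3 = 9
C(5) = 1 + C(4) + C(3) = 1 + 9 + 5 = 15
C(6) = 1 + C(5) + C(4) = 1 + 15 + 9 = 25
cnt = C(6) = 25

Final answer: 25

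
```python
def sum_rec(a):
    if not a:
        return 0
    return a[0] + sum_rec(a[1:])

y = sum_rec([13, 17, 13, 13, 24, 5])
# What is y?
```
Call trace:
sum_rec(a=[13, 17, 13, 13, 24, 5])
  sum_rec(a=[17, 13, 13, 24, 5])
    sum_rec(a=[13, 13, 24, 5])
      sum_rec(a=[13, 24, 5])
        sum_rec(a=[24, 5])
          sum_rec(a=[5])
            sum_rec(a=[])
            -> return 0
          -> return 5
        -> return 29
      -> return 42
    -> return 55
  -> return 72
-> return 85

Final answer: 85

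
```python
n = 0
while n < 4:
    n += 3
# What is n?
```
Trace:
  n=0
  n=3
  n=6

Final answer: 6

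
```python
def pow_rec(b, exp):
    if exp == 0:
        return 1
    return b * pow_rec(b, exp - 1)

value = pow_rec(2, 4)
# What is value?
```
Call trace:
pow_rec(b=2, exp=4)
  pow_rec(b=2, exp=3)
    pow_rec(b=2, exp=2)
      pow_rec(b=2, exp=1)
        pow_rec(b=2, exp=0)
        -> return 1
      -> return 2
    -> return 4
  -> return 8
-> return 16

Final answer: 16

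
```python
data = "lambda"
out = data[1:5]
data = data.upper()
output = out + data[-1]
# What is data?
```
Trace:
  data='lambda'
  data='lambda', out='ambd'
  data='LAMBDA', out='ambd'
  data='LAMBDA', out='ambd', output='ambdA'

Final answer: 'LAMBDA'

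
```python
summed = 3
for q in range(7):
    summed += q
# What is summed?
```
Trace:
  summed=3
  summed=3, q=0
  summed=4, q=1
  summed=6, q=2
  summed=9, q=3
  summed=13, q=4
  summed=18, q=5
  summed=24, q=6

Final answer: 24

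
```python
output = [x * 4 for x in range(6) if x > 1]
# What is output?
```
Trace:
  x=0
  x=1
  x=2
  x=3
  x=4
  x=5
  output=[8, 12, 16, 20]

Final answer: [8, 12, 16, 20]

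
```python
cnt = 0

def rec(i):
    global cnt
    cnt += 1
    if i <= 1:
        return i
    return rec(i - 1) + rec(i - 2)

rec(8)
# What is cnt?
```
Call trace (a repeated sub-call is expanded the first time; later identical calls just restate its return value):
rec(i=8)
  rec(i=7)
    rec(i=6)
      rec(i=5)
        rec(i=4)
          rec(i=3)
            rec(i=2)
              rec(i=1)
              -> return 1
              rec(i=0)
              -> return 0
            -> return 1
            rec(i=1)
            -> return 1
          -> return 2
          rec(i=2) -> return 1  (same call as traced above)
        -> return 3
        rec(i=3) -> return 2  (same call as traced above)
      -> return 5
      rec(i=4) -> return 3  (same call as traced above)
    -> return 8
    rec(i=5) -> return 5  (same call as traced above)
  -> return 13
  rec(i=6) -> return 8  (same call as traced above)
-> return 21

cnt is incremented once per call, so count the calls in each subtree. Let C(i) = number of calls made by rec(i).
C(0) = C(1) = 1 (base case, no recursion); C(i) = 1 + C(i - 1) + C(i - 2) otherwise.
C(2) = 1 + C(1) + C(0) = 1 + 1 + 1 = 3
C(3) = 1 + C(2) + C(1) = 1 + 3 + 1 = 5
C(4) = 1 + C(3) + C(2) = 1 + 5 + 3 = 9
C(5) = 1 + C(4) + C(3) = 1 + 9 + 5 = 15
C(6) = 1 + C(5) + C(4) = 1 + 15 + 9 = 25
C(7) = 1 + C(6) + C(5) = 1 + 25 + 15 = 41
C(8) = 1 + C(7) + C(6) = 1 + 41 + 25 = 67
cnt = C(8) = 67

Final answer: 67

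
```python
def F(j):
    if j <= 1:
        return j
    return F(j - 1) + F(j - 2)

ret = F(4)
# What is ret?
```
Call trace (a repeated sub-call is expanded the first time; later identical calls just restate its return value):
F(j=4)
  F(j=3)
    F(j=2)
      F(j=1)
      -> return 1
      F(j=0)
      -> return 0
    -> return 1
    F(j=1)
    -> return 1
  -> return 2
  F(j=2) -> return 1  (same call as traced above)
-> return 3

Final answer: 3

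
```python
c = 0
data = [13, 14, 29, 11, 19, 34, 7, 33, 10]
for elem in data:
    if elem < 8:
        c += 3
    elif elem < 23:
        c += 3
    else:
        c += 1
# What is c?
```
Trace:
  c=0
  c=3, elem=13
  c=6, elem=14
  c=7, elem=29
  c=10, elem=11
  c=13, elem=19
  c=14, elem=34
  c=17, elem=7
  c=18, elem=33
  c=21, elem=10

Final answer: 21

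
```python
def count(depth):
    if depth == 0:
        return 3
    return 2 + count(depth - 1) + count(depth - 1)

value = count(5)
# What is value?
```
Call trace (a repeated sub-call is expanded the first time; later identical calls just restate its return value):
count(depth=5)
  count(depth=4)
    count(depth=3)
      count(depth=2)
        count(depth=1)
          count(depth=0)
          -> return 3
          count(depth=0)
          -> return 3
        -> return 8
        count(depth=1) -> return 8  (same call as traced above)
      -> return 18
      count(depth=2) -> return 18  (same call as traced above)
    -> return 38
    count(depth=3) -> return 38  (same call as traced above)
  -> return 78
  count(depth=4) -> return 78  (same call as traced above)
-> return 158

Final answer: 158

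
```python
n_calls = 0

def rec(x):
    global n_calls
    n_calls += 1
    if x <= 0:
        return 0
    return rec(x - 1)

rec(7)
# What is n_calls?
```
Call trace:
rec(x=7)
  rec(x=6)
    rec(x=5)
      rec(x=4)
        rec(x=3)
          rec(x=2)
            rec(x=1)
              rec(x=0)
              -> return 0
            -> return 0
          -> return 0
        -> return 0
      -> return 0
    -> return 0
  -> return 0
-> return 0

n_calls is incremented once per call. rec is entered once for each x = 7, 6, 5, 4, 3, 2, 1, 0 (the x <= 0 call returns without recursing), i.e. 7 + 1 calls.
n_calls = 8

Final answer: 8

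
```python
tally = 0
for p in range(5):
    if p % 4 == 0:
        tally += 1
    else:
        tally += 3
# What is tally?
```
Trace:
  tally=0
  tally=1, p=0
  tally=4, p=1
  tally=7, p=2
  tally=10, p=3
  tally=11, p=4

Final answer: 11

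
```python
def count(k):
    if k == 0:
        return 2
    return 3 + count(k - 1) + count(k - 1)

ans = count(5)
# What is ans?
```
Call trace (a repeated sub-call is expanded the first time; later identical calls just restate its return value):
count(k=5)
  count(k=4)
    count(k=3)
      count(k=2)
        count(k=1)
          count(k=0)
          -> return 2
          count(k=0)
          -> return 2
        -> return 7
        count(k=1) -> return 7  (same call as traced above)
      -> return 17
      count(k=2) -> return 17  (same call as traced above)
    -> return 37
    count(k=3) -> return 37  (same call as traced above)
  -> return 77
  count(k=4) -> return 77  (same call as traced above)
-> return 157

Final answer: 157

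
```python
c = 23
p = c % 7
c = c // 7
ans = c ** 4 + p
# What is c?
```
Trace:
  c=23
  c=23, p=2
  c=3, p=2
  c=3, p=2, ans=83

Final answer: 3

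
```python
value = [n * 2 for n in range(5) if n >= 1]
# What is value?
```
Trace:
  n=0
  n=1
  n=2
  n=3
  n=4
  value=[2, 4, 6, 8]

Final answer: [2, 4, 6, 8]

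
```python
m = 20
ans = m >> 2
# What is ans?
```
Trace:
  m=20
  m=20, ans=5

Final answer: 5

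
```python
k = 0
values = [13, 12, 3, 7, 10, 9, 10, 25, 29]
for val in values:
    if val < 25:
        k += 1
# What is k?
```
Trace:
  k=0
  k=1, val=13
  k=2, val=12
  k=3, val=3
  k=4, val=7
  k=5, val=10
  k=6, val=9
  k=7, val=10
  k=7, val=25
  k=7, val=29

Final answer: 7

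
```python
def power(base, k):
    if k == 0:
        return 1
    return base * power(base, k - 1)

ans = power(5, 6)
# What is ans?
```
Call trace:
power(base=5, k=6)
  power(base=5, k=5)
    power(base=5, k=4)
      power(base=5, k=3)
        power(base=5, k=2)
          power(base=5, k=1)
            power(base=5, k=0)
            -> return 1
          -> return 5
        -> return 25
      -> return 125
    -> return 625
  -> return 3125
-> return 15625

Final answer: 15625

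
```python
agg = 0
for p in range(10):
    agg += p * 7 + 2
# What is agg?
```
Trace:
  agg=0
  agg=2, p=0
  agg=11, p=1
  agg=27, p=2
  agg=50, p=3
  agg=80, p=4
  agg=117, p=5
  agg=161, p=6
  agg=212, p=7
  agg=270, p=8
  agg=335, p=9

Final answer: 335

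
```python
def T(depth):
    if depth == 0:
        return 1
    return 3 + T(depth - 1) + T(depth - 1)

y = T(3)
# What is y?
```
Call trace (a repeated sub-call is expanded the first time; later identical calls just restate its return value):
T(depth=3)
  T(depth=2)
    T(depth=1)
      T(depth=0)
      -> return 1
      T(depth=0)
      -> return 1
    -> return 5
    T(depth=1) -> return 5  (same call as traced above)
  -> return 13
  T(depth=2) -> return 13  (same call as traced above)
-> return 29

Final answer: 29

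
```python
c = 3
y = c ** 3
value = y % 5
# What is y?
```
Trace:
  c=3
  c=3, y=27
  c=3, y=27, value=2

Final answer: 27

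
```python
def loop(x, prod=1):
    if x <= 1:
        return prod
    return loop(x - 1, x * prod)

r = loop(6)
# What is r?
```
Call trace:
loop(x=6, prod=1)
  loop(x=5, prod=6)
    loop(x=4, prod=30)
      loop(x=3, prod=120)
        loop(x=2, prod=360)
          loop(x=1, prod=720)
          -> return 720
        -> return 720
      -> return 720
    -> return 720
  -> return 720
-> return 720

Final answer: 720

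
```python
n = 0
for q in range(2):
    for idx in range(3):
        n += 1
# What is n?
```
Trace:
  n=0
  n=1, q=0, idx=0
  n=2, q=0, idx=1
  n=3, q=0, idx=2
  n=4, q=1, idx=0
  n=5, q=1, idx=1
  n=6, q=1, idx=2

Final answer: 6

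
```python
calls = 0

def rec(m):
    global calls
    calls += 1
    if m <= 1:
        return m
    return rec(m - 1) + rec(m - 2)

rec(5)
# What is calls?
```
Call trace (a repeated sub-call is expanded the first time; later identical calls just restate its return value):
rec(m=5)
  rec(m=4)
    rec(m=3)
      rec(m=2)
        rec(m=1)
        -> return 1
        rec(m=0)
        -> return 0
      -> return 1
      rec(m=1)
      -> return 1
    -> return 2
    rec(m=2) -> return 1  (same call as traced above)
  -> return 3
  rec(m=3) -> return 2  (same call as traced above)
-> return 5

calls is incremented once per call, so count the calls in each subtree. Let C(m) = number of calls made by rec(m).
C(0) = C(1) = 1 (base case, no recursion); C(m) = 1 + C(m - 1) + C(m - 2) otherwise.
C(2) = 1 + C(1) + C(0) = 1 + 1 + 1 = 3
C(3) = 1 + C(2) + C(1) = 1 + 3 + 1 = 5
C(4) = 1 + C(3) + C(2) = 1 + 5 + 3 = 9
C(5) = 1 + C(4) + C(3) = 1 + 9 + 5 = 15
calls = C(5) = 15

Final answer: 15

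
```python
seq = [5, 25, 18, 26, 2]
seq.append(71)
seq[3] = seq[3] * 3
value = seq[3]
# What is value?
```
Trace:
  seq=[5, 25, 18, 26, 2]
  seq=[5, 25, 18, 26, 2, 71]
  seq=[5, 25, 18, 78, 2, 71]
  seq=[5, 25, 18, 78, 2, 71], value=78

Final answer: 78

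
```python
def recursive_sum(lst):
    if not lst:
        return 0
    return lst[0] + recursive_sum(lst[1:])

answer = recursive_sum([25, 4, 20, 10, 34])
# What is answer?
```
Call trace:
recursive_sum(lst=[25, 4, 20, 10, 34])
  recursive_sum(lst=[4, 20, 10, 34])
    recursive_sum(lst=[20, 10, 34])
      recursive_sum(lst=[10, 34])
        recursive_sum(lst=[34])
          recursive_sum(lst=[])
          -> return 0
        -> return 34
      -> return 44
    -> return 64
  -> return 68
-> return 93

Final answer: 93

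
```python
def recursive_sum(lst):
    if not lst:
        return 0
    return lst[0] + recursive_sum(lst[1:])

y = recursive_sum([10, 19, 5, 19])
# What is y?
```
Call trace:
recursive_sum(lst=[10, 19, 5, 19])
  recursive_sum(lst=[19, 5, 19])
    recursive_sum(lst=[5, 19])
      recursive_sum(lst=[19])
        recursive_sum(lst=[])
        -> return 0
      -> return 19
    -> return 24
  -> return 43
-> return 53

Final answer: 53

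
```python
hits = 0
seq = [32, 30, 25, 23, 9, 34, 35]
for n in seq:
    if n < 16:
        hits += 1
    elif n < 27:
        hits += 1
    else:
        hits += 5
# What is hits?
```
Trace:
  hits=0
  hits=5, n=32
  hits=10, n=30
  hits=11, n=25
  hits=12, n=23
  hits=13, n=9
  hits=18, n=34
  hits=23, n=35

Final answer: 23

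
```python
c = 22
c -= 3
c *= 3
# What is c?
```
Trace:
  c=22
  c=19
  c=57

Final answer: 57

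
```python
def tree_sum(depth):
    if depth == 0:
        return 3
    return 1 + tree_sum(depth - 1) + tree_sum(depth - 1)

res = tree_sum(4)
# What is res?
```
Call trace (a repeated sub-call is expanded the first time; later identical calls just restate its return value):
tree_sum(depth=4)
  tree_sum(depth=3)
    tree_sum(depth=2)
      tree_sum(depth=1)
        tree_sum(depth=0)
        -> return 3
        tree_sum(depth=0)
        -> return 3
      -> return 7
      tree_sum(depth=1) -> return 7  (same call as traced above)
    -> return 15
    tree_sum(depth=2) -> return 15  (same call as traced above)
  -> return 31
  tree_sum(depth=3) -> return 31  (same call as traced above)
-> return 63

Final answer: 63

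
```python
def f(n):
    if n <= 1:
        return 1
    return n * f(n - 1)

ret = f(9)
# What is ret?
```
Call trace:
f(n=9)
  f(n=8)
    f(n=7)
      f(n=6)
        f(n=5)
          f(n=4)
            f(n=3)
              f(n=2)
                f(n=1)
                -> return 1
              -> return 2
            -> return 6
          -> return 24
        -> return 120
      -> return 720
    -> return 5040
  -> return 40320
-> return 362880

Final answer: 362880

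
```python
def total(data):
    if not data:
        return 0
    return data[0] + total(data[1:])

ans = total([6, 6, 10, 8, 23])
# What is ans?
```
Call trace:
total(data=[6, 6, 10, 8, 23])
  total(data=[6, 10, 8, 23])
    total(data=[10, 8, 23])
      total(data=[8, 23])
        total(data=[23])
          total(data=[])
          -> return 0
        -> return 23
      -> return 31
    -> return 41
  -> return 47
-> return 53

Final answer: 53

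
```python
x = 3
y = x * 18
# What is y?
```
Trace:
  x=3
  x=3, y=54

Final answer: 54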